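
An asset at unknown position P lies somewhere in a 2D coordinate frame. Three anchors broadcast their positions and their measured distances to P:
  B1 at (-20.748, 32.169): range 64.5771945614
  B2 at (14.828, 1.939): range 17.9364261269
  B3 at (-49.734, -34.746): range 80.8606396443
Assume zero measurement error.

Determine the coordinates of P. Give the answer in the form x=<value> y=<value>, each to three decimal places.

x=27.489 y=-10.766

eq1: (x + 20.748)² + (y − 32.169)² = 64.5771945614²
eq2: (x − 14.828)² + (y − 1.939)² = 17.9364261269²
eq3: (x + 49.734)² + (y + 34.746)² = 80.8606396443²
eq2−eq1, eq2−eq3 (x²,y² cancel):
  -71.152·x + 60.460·y = -2606.803915
  -129.124·x − 73.370·y = -2759.601694
det = -71.152·-73.370 − 60.460·-129.124 = 13027.259280
x = (-2606.803915·-73.370 − 60.460·-2759.601694) / 13027.259280 = 27.489030
y = (-71.152·-2759.601694 − -2606.803915·-129.124) / 13027.259280 = -10.765869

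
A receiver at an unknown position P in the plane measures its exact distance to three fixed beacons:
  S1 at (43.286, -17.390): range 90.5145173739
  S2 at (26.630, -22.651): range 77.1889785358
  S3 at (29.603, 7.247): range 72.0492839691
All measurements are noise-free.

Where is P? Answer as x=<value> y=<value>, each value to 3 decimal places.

x=-42.281 y=12.126

eq1: (x − 43.286)² + (y + 17.390)² = 90.5145173739²
eq2: (x − 26.630)² + (y + 22.651)² = 77.1889785358²
eq3: (x − 29.603)² + (y − 7.247)² = 72.0492839691²
eq2−eq1, eq2−eq3 (x²,y² cancel):
  33.312·x + 10.522·y = -1280.874253
  5.946·x + 59.796·y = 473.671004
det = 33.312·59.796 − 10.522·5.946 = 1929.360540
x = (-1280.874253·59.796 − 10.522·473.671004) / 1929.360540 = -42.280912
y = (33.312·473.671004 − -1280.874253·5.946) / 1929.360540 = 12.125783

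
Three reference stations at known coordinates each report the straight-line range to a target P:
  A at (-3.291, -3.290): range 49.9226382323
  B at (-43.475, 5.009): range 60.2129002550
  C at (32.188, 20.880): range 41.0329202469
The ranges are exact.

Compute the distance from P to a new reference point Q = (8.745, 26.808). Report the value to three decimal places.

21.500

eq1: (x + 3.291)² + (y + 3.290)² = 49.9226382323²
eq2: (x + 43.475)² + (y − 5.009)² = 60.2129002550²
eq3: (x − 32.188)² + (y − 20.880)² = 41.0329202469²
eq3−eq2, eq3−eq1 (x²,y² cancel):
  -151.326·x − 31.742·y = -1498.768851
  -70.958·x − 48.340·y = -2258.956227
det = -151.326·-48.340 − -31.742·-70.958 = 5062.750004
x = (-1498.768851·-48.340 − -31.742·-2258.956227) / 5062.750004 = 0.147489
y = (-151.326·-2258.956227 − -1498.768851·-70.958) / 5062.750004 = 46.514082
|P − Q| = √((0.147489 − 8.745)² + (46.514082 − 26.808)²) = 21.499927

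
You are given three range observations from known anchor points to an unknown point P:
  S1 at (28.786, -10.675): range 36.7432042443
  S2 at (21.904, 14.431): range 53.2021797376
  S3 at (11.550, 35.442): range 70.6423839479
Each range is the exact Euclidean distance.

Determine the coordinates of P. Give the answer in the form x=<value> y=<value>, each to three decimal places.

eq1: (x − 28.786)² + (y + 10.675)² = 36.7432042443²
eq2: (x − 21.904)² + (y − 14.431)² = 53.2021797376²
eq3: (x − 11.550)² + (y − 35.442)² = 70.6423839479²
eq3−eq2, eq3−eq1 (x²,y² cancel):
  20.708·x − 42.022·y = 1458.375594
  34.472·x − 92.234·y = 3193.334909
det = 20.708·-92.234 − -42.022·34.472 = -461.399288
x = (1458.375594·-92.234 − -42.022·3193.334909) / -461.399288 = 0.696783
y = (20.708·3193.334909 − 1458.375594·34.472) / -461.399288 = -34.361682

x=0.697 y=-34.362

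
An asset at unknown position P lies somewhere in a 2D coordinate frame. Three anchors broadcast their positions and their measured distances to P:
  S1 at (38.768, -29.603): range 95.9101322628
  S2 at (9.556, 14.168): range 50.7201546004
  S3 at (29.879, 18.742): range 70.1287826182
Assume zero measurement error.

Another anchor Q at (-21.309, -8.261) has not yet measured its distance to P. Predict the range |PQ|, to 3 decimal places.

eq1: (x − 38.768)² + (y + 29.603)² = 95.9101322628²
eq2: (x − 9.556)² + (y − 14.168)² = 50.7201546004²
eq3: (x − 29.879)² + (y − 18.742)² = 70.1287826182²
eq3−eq2, eq3−eq1 (x²,y² cancel):
  -40.646·x − 9.148·y = 1393.544224
  17.778·x − 96.690·y = -3145.429091
det = -40.646·-96.690 − -9.148·17.778 = 4092.694884
x = (1393.544224·-96.690 − -9.148·-3145.429091) / 4092.694884 = -39.953180
y = (-40.646·-3145.429091 − 1393.544224·17.778) / 4092.694884 = 25.185039
|P − Q| = √((-39.953180 − -21.309)² + (25.185039 − -8.261)²) = 38.291553

38.292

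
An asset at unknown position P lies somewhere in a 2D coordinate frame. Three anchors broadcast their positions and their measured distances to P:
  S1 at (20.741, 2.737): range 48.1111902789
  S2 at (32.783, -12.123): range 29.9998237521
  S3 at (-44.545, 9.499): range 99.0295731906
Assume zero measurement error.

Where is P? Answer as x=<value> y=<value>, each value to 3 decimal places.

eq1: (x − 20.741)² + (y − 2.737)² = 48.1111902789²
eq2: (x − 32.783)² + (y + 12.123)² = 29.9998237521²
eq3: (x + 44.545)² + (y − 9.499)² = 99.0295731906²
eq1−eq3, eq1−eq2 (x²,y² cancel):
  -130.572·x + 13.524·y = -5855.361960
  24.084·x − 29.720·y = 2198.709173
det = -130.572·-29.720 − 13.524·24.084 = 3554.887824
x = (-5855.361960·-29.720 − 13.524·2198.709173) / 3554.887824 = 40.588064
y = (-130.572·2198.709173 − -5855.361960·24.084) / 3554.887824 = -41.089712

x=40.588 y=-41.090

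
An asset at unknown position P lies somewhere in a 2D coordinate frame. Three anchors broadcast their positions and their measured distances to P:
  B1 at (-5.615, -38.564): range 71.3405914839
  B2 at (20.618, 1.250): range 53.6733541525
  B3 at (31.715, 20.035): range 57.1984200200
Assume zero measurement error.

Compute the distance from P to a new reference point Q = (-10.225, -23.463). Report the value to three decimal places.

eq1: (x + 5.615)² + (y + 38.564)² = 71.3405914839²
eq2: (x − 20.618)² + (y − 1.250)² = 53.6733541525²
eq3: (x − 31.715)² + (y − 20.035)² = 57.1984200200²
eq3−eq2, eq3−eq1 (x²,y² cancel):
  -22.194·x − 37.570·y = -589.747719
  -74.660·x − 117.198·y = -1706.352869
det = -22.194·-117.198 − -37.570·-74.660 = -203.883788
x = (-589.747719·-117.198 − -37.570·-1706.352869) / -203.883788 = -24.570742
y = (-22.194·-1706.352869 − -589.747719·-74.660) / -203.883788 = 30.212158
|P − Q| = √((-24.570742 − -10.225)² + (30.212158 − -23.463)²) = 55.559183

55.559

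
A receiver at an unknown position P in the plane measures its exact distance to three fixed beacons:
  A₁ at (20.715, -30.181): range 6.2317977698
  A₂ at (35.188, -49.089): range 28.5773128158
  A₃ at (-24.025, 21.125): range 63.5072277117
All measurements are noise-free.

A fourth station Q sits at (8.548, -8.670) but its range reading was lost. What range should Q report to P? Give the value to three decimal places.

eq1: (x − 20.715)² + (y + 30.181)² = 6.2317977698²
eq2: (x − 35.188)² + (y + 49.089)² = 28.5773128158²
eq3: (x + 24.025)² + (y − 21.125)² = 63.5072277117²
eq3−eq2, eq3−eq1 (x²,y² cancel):
  118.426·x − 140.428·y = 5840.964179
  89.480·x − 102.612·y = 4310.870404
det = 118.426·-102.612 − -140.428·89.480 = 413.568728
x = (5840.964179·-102.612 − -140.428·4310.870404) / 413.568728 = 14.541459
y = (118.426·4310.870404 − 5840.964179·89.480) / 413.568728 = -29.330884
|P − Q| = √((14.541459 − 8.548)² + (-29.330884 − -8.670)²) = 21.512640

21.513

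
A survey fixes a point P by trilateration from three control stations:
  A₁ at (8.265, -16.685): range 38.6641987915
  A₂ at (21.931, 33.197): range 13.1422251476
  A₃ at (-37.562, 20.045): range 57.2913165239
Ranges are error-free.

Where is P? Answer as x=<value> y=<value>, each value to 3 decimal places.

x=19.729 y=20.241

eq1: (x − 8.265)² + (y + 16.685)² = 38.6641987915²
eq2: (x − 21.931)² + (y − 33.197)² = 13.1422251476²
eq3: (x + 37.562)² + (y − 20.045)² = 57.2913165239²
eq2−eq3, eq2−eq1 (x²,y² cancel):
  -118.986·x − 26.304·y = -2879.880568
  -27.332·x − 99.764·y = -2558.512306
det = -118.986·-99.764 − -26.304·-27.332 = 11151.578376
x = (-2879.880568·-99.764 − -26.304·-2558.512306) / 11151.578376 = 19.728983
y = (-118.986·-2558.512306 − -2879.880568·-27.332) / 11151.578376 = 20.240565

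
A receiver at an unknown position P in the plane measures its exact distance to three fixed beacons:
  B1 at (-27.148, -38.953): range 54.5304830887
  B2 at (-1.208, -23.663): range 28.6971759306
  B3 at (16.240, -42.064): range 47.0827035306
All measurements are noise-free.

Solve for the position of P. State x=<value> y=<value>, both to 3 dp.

eq1: (x + 27.148)² + (y + 38.953)² = 54.5304830887²
eq2: (x + 1.208)² + (y + 23.663)² = 28.6971759306²
eq3: (x − 16.240)² + (y + 42.064)² = 47.0827035306²
eq2−eq3, eq2−eq1 (x²,y² cancel):
  34.896·x − 36.802·y = 78.467798
  -51.880·x − 30.580·y = -457.092399
det = 34.896·-30.580 − -36.802·-51.880 = -2976.407440
x = (78.467798·-30.580 − -36.802·-457.092399) / -2976.407440 = 6.457940
y = (34.896·-457.092399 − 78.467798·-51.880) / -2976.407440 = 3.991317

x=6.458 y=3.991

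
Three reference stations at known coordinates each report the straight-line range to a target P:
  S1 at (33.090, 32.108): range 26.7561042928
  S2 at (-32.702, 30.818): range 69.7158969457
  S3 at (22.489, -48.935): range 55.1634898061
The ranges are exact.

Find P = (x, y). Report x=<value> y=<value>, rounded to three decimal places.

x=32.202 y=5.367

eq1: (x − 33.090)² + (y − 32.108)² = 26.7561042928²
eq2: (x + 32.702)² + (y − 30.818)² = 69.7158969457²
eq3: (x − 22.489)² + (y + 48.935)² = 55.1634898061²
eq2−eq1, eq2−eq3 (x²,y² cancel):
  131.584·x + 2.580·y = 4251.119006
  110.382·x − 159.506·y = 2698.515097
det = 131.584·-159.506 − 2.580·110.382 = -21273.223064
x = (4251.119006·-159.506 − 2.580·2698.515097) / -21273.223064 = 32.202039
y = (131.584·2698.515097 − 4251.119006·110.382) / -21273.223064 = 5.366634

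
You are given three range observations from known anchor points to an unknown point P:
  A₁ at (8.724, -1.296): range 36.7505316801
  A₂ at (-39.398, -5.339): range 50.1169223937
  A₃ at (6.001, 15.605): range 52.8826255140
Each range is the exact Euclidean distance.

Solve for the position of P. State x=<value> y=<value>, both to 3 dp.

x=-0.453 y=-36.882

eq1: (x − 8.724)² + (y + 1.296)² = 36.7505316801²
eq2: (x + 39.398)² + (y + 5.339)² = 50.1169223937²
eq3: (x − 6.001)² + (y − 15.605)² = 52.8826255140²
eq3−eq2, eq3−eq1 (x²,y² cancel):
  -90.798·x − 41.888·y = 1586.045470
  5.446·x − 33.802·y = 1244.230268
det = -90.798·-33.802 − -41.888·5.446 = 3297.276044
x = (1586.045470·-33.802 − -41.888·1244.230268) / 3297.276044 = -0.452856
y = (-90.798·1244.230268 − 1586.045470·5.446) / 3297.276044 = -36.882330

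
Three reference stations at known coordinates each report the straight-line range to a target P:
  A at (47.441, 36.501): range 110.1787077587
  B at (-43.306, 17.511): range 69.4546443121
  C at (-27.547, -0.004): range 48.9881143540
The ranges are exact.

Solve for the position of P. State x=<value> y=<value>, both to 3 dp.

x=-22.392 y=-48.720

eq1: (x − 47.441)² + (y − 36.501)² = 110.1787077587²
eq2: (x + 43.306)² + (y − 17.511)² = 69.4546443121²
eq3: (x + 27.547)² + (y + 0.004)² = 48.9881143540²
eq1−eq3, eq1−eq2 (x²,y² cancel):
  -149.976·x − 73.010·y = 6915.378038
  -181.494·x − 37.980·y = 5914.473302
det = -149.976·-37.980 − -73.010·-181.494 = -7554.788460
x = (6915.378038·-37.980 − -73.010·5914.473302) / -7554.788460 = -22.392373
y = (-149.976·5914.473302 − 6915.378038·-181.494) / -7554.788460 = -48.720169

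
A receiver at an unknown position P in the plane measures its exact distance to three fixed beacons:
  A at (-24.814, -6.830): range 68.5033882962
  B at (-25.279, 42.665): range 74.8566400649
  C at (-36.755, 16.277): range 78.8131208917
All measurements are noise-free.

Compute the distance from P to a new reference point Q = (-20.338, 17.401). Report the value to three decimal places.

eq1: (x + 24.814)² + (y + 6.830)² = 68.5033882962²
eq2: (x + 25.279)² + (y − 42.665)² = 74.8566400649²
eq3: (x + 36.755)² + (y − 16.277)² = 78.8131208917²
eq1−eq2, eq1−eq3 (x²,y² cancel):
  -0.930·x + 98.990·y = 886.144216
  -23.882·x + 46.214·y = -565.306559
det = -0.930·46.214 − 98.990·-23.882 = 2321.100160
x = (886.144216·46.214 − 98.990·-565.306559) / 2321.100160 = 41.752599
y = (-0.930·-565.306559 − 886.144216·-23.882) / 2321.100160 = 9.344117
|P − Q| = √((41.752599 − -20.338)² + (9.344117 − 17.401)²) = 62.611148

62.611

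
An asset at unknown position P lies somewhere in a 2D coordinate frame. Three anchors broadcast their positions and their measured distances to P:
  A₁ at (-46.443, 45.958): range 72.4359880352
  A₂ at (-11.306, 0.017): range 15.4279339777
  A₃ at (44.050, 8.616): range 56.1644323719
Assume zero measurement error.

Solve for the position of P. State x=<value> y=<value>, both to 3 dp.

eq1: (x + 46.443)² + (y − 45.958)² = 72.4359880352²
eq2: (x + 11.306)² + (y − 0.017)² = 15.4279339777²
eq3: (x − 44.050)² + (y − 8.616)² = 56.1644323719²
eq3−eq1, eq3−eq2 (x²,y² cancel):
  -180.986·x + 74.684·y = 161.923158
  -110.712·x − 17.198·y = 1029.610286
det = -180.986·-17.198 − 74.684·-110.712 = 11381.012236
x = (161.923158·-17.198 − 74.684·1029.610286) / 11381.012236 = -7.001150
y = (-180.986·1029.610286 − 161.923158·-110.712) / 11381.012236 = -14.798175

x=-7.001 y=-14.798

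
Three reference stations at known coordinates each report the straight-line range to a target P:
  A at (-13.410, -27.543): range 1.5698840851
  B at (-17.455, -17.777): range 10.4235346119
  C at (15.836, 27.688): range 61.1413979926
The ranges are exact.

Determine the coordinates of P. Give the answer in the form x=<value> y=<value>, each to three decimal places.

eq1: (x + 13.410)² + (y + 27.543)² = 1.5698840851²
eq2: (x + 17.455)² + (y + 17.777)² = 10.4235346119²
eq3: (x − 15.836)² + (y − 27.688)² = 61.1413979926²
eq1−eq2, eq1−eq3 (x²,y² cancel):
  -8.090·x + 19.532·y = -423.931733
  58.492·x + 110.462·y = -3656.846721
det = -8.090·110.462 − 19.532·58.492 = -2036.103324
x = (-423.931733·110.462 − 19.532·-3656.846721) / -2036.103324 = -12.080518
y = (-8.090·-3656.846721 − -423.931733·58.492) / -2036.103324 = -26.708126

x=-12.081 y=-26.708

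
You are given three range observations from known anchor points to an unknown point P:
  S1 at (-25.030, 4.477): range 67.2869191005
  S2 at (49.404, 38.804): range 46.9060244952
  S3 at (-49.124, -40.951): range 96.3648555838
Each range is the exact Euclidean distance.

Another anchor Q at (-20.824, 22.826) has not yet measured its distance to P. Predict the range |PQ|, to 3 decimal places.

eq1: (x + 25.030)² + (y − 4.477)² = 67.2869191005²
eq2: (x − 49.404)² + (y − 38.804)² = 46.9060244952²
eq3: (x + 49.124)² + (y + 40.951)² = 96.3648555838²
eq3−eq2, eq3−eq1 (x²,y² cancel):
  197.056·x + 159.510·y = 6942.364113
  48.188·x + 90.856·y = 1315.048562
det = 197.056·90.856 − 159.510·48.188 = 10217.252056
x = (6942.364113·90.856 − 159.510·1315.048562) / 10217.252056 = 41.204038
y = (197.056·1315.048562 − 6942.364113·48.188) / 10217.252056 = -7.379717
|P − Q| = √((41.204038 − -20.824)² + (-7.379717 − 22.826)²) = 68.991759

68.992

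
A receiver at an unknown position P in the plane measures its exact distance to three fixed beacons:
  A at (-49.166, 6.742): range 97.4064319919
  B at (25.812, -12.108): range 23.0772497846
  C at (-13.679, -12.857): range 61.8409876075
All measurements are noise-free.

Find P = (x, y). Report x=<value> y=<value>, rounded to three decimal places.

x=47.592 y=-4.479

eq1: (x + 49.166)² + (y − 6.742)² = 97.4064319919²
eq2: (x − 25.812)² + (y + 12.108)² = 23.0772497846²
eq3: (x + 13.679)² + (y + 12.857)² = 61.8409876075²
eq2−eq1, eq2−eq3 (x²,y² cancel):
  -149.956·x + 37.700·y = -7305.566424
  -78.982·x − 1.498·y = -3752.193809
det = -149.956·-1.498 − 37.700·-78.982 = 3202.255488
x = (-7305.566424·-1.498 − 37.700·-3752.193809) / 3202.255488 = 47.591907
y = (-149.956·-3752.193809 − -7305.566424·-78.982) / 3202.255488 = -4.479428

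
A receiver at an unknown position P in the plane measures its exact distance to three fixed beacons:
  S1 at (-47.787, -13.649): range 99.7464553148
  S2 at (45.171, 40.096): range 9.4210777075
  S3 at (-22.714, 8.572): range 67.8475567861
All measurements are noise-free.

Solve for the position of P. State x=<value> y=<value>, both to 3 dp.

x=41.107 y=31.596

eq1: (x + 47.787)² + (y + 13.649)² = 99.7464553148²
eq2: (x − 45.171)² + (y − 40.096)² = 9.4210777075²
eq3: (x + 22.714)² + (y − 8.572)² = 67.8475567861²
eq1−eq3, eq1−eq2 (x²,y² cancel):
  50.146·x + 44.442·y = 3465.576796
  185.916·x + 107.490·y = 11038.814530
det = 50.146·107.490 − 44.442·185.916 = -2872.285332
x = (3465.576796·107.490 − 44.442·11038.814530) / -2872.285332 = 41.107387
y = (50.146·11038.814530 − 3465.576796·185.916) / -2872.285332 = 31.596367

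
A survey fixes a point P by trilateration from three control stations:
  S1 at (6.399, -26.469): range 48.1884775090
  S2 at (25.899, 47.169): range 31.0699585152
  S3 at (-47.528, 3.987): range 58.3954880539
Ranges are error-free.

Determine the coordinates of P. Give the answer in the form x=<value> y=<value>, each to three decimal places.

x=8.120 y=21.689

eq1: (x − 6.399)² + (y + 26.469)² = 48.1884775090²
eq2: (x − 25.899)² + (y − 47.169)² = 31.0699585152²
eq3: (x + 47.528)² + (y − 3.987)² = 58.3954880539²
eq3−eq1, eq3−eq2 (x²,y² cancel):
  107.854·x − 60.912·y = -445.348131
  146.854·x + 86.364·y = 3065.556512
det = 107.854·86.364 − -60.912·146.854 = 18259.873704
x = (-445.348131·86.364 − -60.912·3065.556512) / 18259.873704 = 8.119833
y = (107.854·3065.556512 − -445.348131·146.854) / 18259.873704 = 21.688742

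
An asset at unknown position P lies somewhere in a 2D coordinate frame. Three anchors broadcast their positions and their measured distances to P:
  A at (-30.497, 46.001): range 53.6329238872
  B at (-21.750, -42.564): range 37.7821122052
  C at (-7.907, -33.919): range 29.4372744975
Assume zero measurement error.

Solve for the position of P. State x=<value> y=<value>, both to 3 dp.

eq1: (x + 30.497)² + (y − 46.001)² = 53.6329238872²
eq2: (x + 21.750)² + (y + 42.564)² = 37.7821122052²
eq3: (x + 7.907)² + (y + 33.919)² = 29.4372744975²
eq3−eq1, eq3−eq2 (x²,y² cancel):
  -45.180·x + 159.840·y = -176.797595
  -27.686·x − 17.290·y = 510.802513
det = -45.180·-17.290 − 159.840·-27.686 = 5206.492440
x = (-176.797595·-17.290 − 159.840·510.802513) / 5206.492440 = -15.094585
y = (-45.180·510.802513 − -176.797595·-27.686) / 5206.492440 = -5.372691

x=-15.095 y=-5.373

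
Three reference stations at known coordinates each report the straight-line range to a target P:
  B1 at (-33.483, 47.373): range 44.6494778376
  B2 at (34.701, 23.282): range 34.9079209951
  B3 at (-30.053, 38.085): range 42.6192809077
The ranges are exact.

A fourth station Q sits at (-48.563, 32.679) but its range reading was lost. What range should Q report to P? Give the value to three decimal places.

61.899

eq1: (x + 33.483)² + (y − 47.373)² = 44.6494778376²
eq2: (x − 34.701)² + (y − 23.282)² = 34.9079209951²
eq3: (x + 30.053)² + (y − 38.085)² = 42.6192809077²
eq2−eq1, eq2−eq3 (x²,y² cancel):
  -136.368·x + 48.182·y = 844.088570
  -129.508·x + 29.606·y = 9.598952
det = -136.368·29.606 − 48.182·-129.508 = 2202.643448
x = (844.088570·29.606 − 48.182·9.598952) / 2202.643448 = 11.135524
y = (-136.368·9.598952 − 844.088570·-129.508) / 2202.643448 = 49.035277
|P − Q| = √((11.135524 − -48.563)² + (49.035277 − 32.679)²) = 61.898640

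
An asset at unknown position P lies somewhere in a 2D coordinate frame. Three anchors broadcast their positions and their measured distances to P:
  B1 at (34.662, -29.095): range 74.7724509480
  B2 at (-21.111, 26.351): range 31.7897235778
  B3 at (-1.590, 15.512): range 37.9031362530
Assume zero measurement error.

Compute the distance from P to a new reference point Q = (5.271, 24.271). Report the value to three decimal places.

eq1: (x − 34.662)² + (y + 29.095)² = 74.7724509480²
eq2: (x + 21.111)² + (y − 26.351)² = 31.7897235778²
eq3: (x + 1.590)² + (y − 15.512)² = 37.9031362530²
eq3−eq1, eq3−eq2 (x²,y² cancel):
  72.504·x − 89.214·y = -2349.448658
  -39.042·x + 21.678·y = 1322.960491
det = 72.504·21.678 − -89.214·-39.042 = -1911.351276
x = (-2349.448658·21.678 − -89.214·1322.960491) / -1911.351276 = -35.103568
y = (72.504·1322.960491 − -2349.448658·-39.042) / -1911.351276 = -2.193607
|P − Q| = √((-35.103568 − 5.271)² + (-2.193607 − 24.271)²) = 48.275057

48.275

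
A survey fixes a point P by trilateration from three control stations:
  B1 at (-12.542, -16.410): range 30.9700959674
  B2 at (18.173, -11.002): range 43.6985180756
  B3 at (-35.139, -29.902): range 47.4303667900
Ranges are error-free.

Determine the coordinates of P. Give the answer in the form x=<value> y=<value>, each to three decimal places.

eq1: (x + 12.542)² + (y + 16.410)² = 30.9700959674²
eq2: (x − 18.173)² + (y + 11.002)² = 43.6985180756²
eq3: (x + 35.139)² + (y + 29.902)² = 47.4303667900²
eq2−eq3, eq2−eq1 (x²,y² cancel):
  -106.624·x − 37.800·y = 1337.497780
  -61.430·x − 10.816·y = 925.701569
det = -106.624·-10.816 − -37.800·-61.430 = -1168.808816
x = (1337.497780·-10.816 − -37.800·925.701569) / -1168.808816 = -17.560736
y = (-106.624·925.701569 − 1337.497780·-61.430) / -1168.808816 = 14.150745

x=-17.561 y=14.151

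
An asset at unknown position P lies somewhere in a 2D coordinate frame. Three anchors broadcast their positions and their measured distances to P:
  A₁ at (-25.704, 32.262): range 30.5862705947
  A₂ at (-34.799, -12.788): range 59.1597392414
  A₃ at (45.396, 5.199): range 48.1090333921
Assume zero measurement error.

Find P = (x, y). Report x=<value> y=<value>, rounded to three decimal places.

eq1: (x + 25.704)² + (y − 32.262)² = 30.5862705947²
eq2: (x + 34.799)² + (y + 12.788)² = 59.1597392414²
eq3: (x − 45.396)² + (y − 5.199)² = 48.1090333921²
eq1−eq2, eq1−eq3 (x²,y² cancel):
  -18.190·x − 90.100·y = -2891.383713
  142.200·x − 54.126·y = -992.664988
det = -18.190·-54.126 − -90.100·142.200 = 13796.771940
x = (-2891.383713·-54.126 − -90.100·-992.664988) / 13796.771940 = 4.860551
y = (-18.190·-992.664988 − -2891.383713·142.200) / 13796.771940 = 31.109548

x=4.861 y=31.110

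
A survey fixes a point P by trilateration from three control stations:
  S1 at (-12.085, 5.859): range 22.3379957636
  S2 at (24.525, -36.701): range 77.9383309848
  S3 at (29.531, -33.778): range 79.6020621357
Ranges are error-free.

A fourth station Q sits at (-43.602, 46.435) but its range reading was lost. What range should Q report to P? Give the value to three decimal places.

30.867

eq1: (x + 12.085)² + (y − 5.859)² = 22.3379957636²
eq2: (x − 24.525)² + (y + 36.701)² = 77.9383309848²
eq3: (x − 29.531)² + (y + 33.778)² = 79.6020621357²
eq2−eq3, eq2−eq1 (x²,y² cancel):
  10.012·x + 5.846·y = -197.510641
  -73.220·x + 85.120·y = 3807.333462
det = 10.012·85.120 − 5.846·-73.220 = 1280.265560
x = (-197.510641·85.120 − 5.846·3807.333462) / 1280.265560 = -30.516932
y = (10.012·3807.333462 − -197.510641·-73.220) / 1280.265560 = 18.478427
|P − Q| = √((-30.516932 − -43.602)² + (18.478427 − 46.435)²) = 30.867280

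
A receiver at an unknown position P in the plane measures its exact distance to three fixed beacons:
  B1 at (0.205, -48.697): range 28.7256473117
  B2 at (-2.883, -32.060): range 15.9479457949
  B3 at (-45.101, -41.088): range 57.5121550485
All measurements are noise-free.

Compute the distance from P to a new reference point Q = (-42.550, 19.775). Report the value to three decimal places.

eq1: (x − 0.205)² + (y + 48.697)² = 28.7256473117²
eq2: (x + 2.883)² + (y + 32.060)² = 15.9479457949²
eq3: (x + 45.101)² + (y + 41.088)² = 57.5121550485²
eq1−eq3, eq1−eq2 (x²,y² cancel):
  -90.612·x + 15.218·y = -1131.601054
  -6.176·x + 33.274·y = -764.458707
det = -90.612·33.274 − 15.218·-6.176 = -2921.037320
x = (-1131.601054·33.274 − 15.218·-764.458707) / -2921.037320 = 8.907576
y = (-90.612·-764.458707 − -1131.601054·-6.176) / -2921.037320 = -21.321318
|P − Q| = √((8.907576 − -42.550)² + (-21.321318 − 19.775)²) = 65.854304

65.854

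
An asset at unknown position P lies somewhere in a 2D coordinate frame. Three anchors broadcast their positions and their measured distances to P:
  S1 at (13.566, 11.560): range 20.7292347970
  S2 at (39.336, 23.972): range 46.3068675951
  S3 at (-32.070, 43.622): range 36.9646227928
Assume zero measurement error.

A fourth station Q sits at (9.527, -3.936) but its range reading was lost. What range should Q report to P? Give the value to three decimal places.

26.318

eq1: (x − 13.566)² + (y − 11.560)² = 20.7292347970²
eq2: (x − 39.336)² + (y − 23.972)² = 46.3068675951²
eq3: (x + 32.070)² + (y − 43.622)² = 36.9646227928²
eq1−eq2, eq1−eq3 (x²,y² cancel):
  51.540·x + 24.824·y = 89.682913
  -91.272·x + 64.124·y = 1677.011665
det = 51.540·64.124 − 24.824·-91.272 = 5570.687088
x = (89.682913·64.124 − 24.824·1677.011665) / 5570.687088 = -6.440733
y = (51.540·1677.011665 − 89.682913·-91.272) / 5570.687088 = 16.985108
|P − Q| = √((-6.440733 − 9.527)² + (16.985108 − -3.936)²) = 26.318458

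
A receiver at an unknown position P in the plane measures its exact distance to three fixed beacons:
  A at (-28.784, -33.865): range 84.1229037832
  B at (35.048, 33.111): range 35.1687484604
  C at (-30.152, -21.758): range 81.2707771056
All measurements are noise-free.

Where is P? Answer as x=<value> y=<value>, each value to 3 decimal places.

x=48.032 y=0.427

eq1: (x + 28.784)² + (y + 33.865)² = 84.1229037832²
eq2: (x − 35.048)² + (y − 33.111)² = 35.1687484604²
eq3: (x + 30.152)² + (y + 21.758)² = 81.2707771056²
eq1−eq3, eq1−eq2 (x²,y² cancel):
  -2.736·x + 24.214·y = -121.079483
  127.664·x + 133.952·y = 6189.165817
det = -2.736·133.952 − 24.214·127.664 = -3457.748768
x = (-121.079483·133.952 − 24.214·6189.165817) / -3457.748768 = 48.032206
y = (-2.736·6189.165817 − -121.079483·127.664) / -3457.748768 = 0.426887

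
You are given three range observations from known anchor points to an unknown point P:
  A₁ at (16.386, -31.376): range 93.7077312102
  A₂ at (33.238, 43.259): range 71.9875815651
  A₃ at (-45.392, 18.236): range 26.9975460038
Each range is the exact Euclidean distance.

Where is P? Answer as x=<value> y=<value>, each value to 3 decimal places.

x=-38.741 y=44.401

eq1: (x − 16.386)² + (y + 31.376)² = 93.7077312102²
eq2: (x − 33.238)² + (y − 43.259)² = 71.9875815651²
eq3: (x + 45.392)² + (y − 18.236)² = 26.9975460038²
eq1−eq3, eq1−eq2 (x²,y² cancel):
  -123.556·x + 99.224·y = 9192.302386
  33.704·x + 149.270·y = 5322.078342
det = -123.556·149.270 − 99.224·33.704 = -21787.449816
x = (9192.302386·149.270 − 99.224·5322.078342) / -21787.449816 = -38.740517
y = (-123.556·5322.078342 − 9192.302386·33.704) / -21787.449816 = 44.401345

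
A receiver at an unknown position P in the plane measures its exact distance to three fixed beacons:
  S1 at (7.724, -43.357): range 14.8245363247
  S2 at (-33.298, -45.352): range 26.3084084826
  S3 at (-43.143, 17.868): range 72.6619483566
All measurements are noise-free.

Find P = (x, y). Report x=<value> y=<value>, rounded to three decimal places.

eq1: (x − 7.724)² + (y + 43.357)² = 14.8245363247²
eq2: (x + 33.298)² + (y + 45.352)² = 26.3084084826²
eq3: (x + 43.143)² + (y − 17.868)² = 72.6619483566²
eq3−eq1, eq3−eq2 (x²,y² cancel):
  101.734·x − 122.450·y = 4818.897614
  19.690·x − 126.440·y = 5572.603217
det = 101.734·-126.440 − -122.450·19.690 = -10452.206460
x = (4818.897614·-126.440 − -122.450·5572.603217) / -10452.206460 = -6.990280
y = (101.734·5572.603217 − 4818.897614·19.690) / -10452.206460 = -45.161672

x=-6.990 y=-45.162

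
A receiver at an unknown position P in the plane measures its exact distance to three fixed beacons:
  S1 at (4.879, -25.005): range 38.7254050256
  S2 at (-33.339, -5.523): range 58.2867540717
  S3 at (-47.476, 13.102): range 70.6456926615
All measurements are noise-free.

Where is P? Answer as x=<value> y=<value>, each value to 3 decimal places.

eq1: (x − 4.879)² + (y + 25.005)² = 38.7254050256²
eq2: (x + 33.339)² + (y + 5.523)² = 58.2867540717²
eq3: (x + 47.476)² + (y − 13.102)² = 70.6456926615²
eq3−eq1, eq3−eq2 (x²,y² cancel):
  104.710·x − 76.214·y = 1714.578583
  28.274·x − 37.250·y = 309.827661
det = 104.710·-37.250 − -76.214·28.274 = -1745.572864
x = (1714.578583·-37.250 − -76.214·309.827661) / -1745.572864 = 23.061109
y = (104.710·309.827661 − 1714.578583·28.274) / -1745.572864 = 9.186635

x=23.061 y=9.187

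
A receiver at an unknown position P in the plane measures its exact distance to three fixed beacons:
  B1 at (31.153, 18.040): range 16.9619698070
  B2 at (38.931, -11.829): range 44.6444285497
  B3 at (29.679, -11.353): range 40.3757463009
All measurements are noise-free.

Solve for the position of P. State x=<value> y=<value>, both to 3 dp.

x=16.670 y=26.870

eq1: (x − 31.153)² + (y − 18.040)² = 16.9619698070²
eq2: (x − 38.931)² + (y + 11.829)² = 44.6444285497²
eq3: (x − 29.679)² + (y + 11.353)² = 40.3757463009²
eq3−eq1, eq3−eq2 (x²,y² cancel):
  2.948·x + 58.786·y = 1628.709829
  18.504·x − 0.952·y = 282.890241
det = 2.948·-0.952 − 58.786·18.504 = -1090.582640
x = (1628.709829·-0.952 − 58.786·282.890241) / -1090.582640 = 16.670463
y = (2.948·282.890241 − 1628.709829·18.504) / -1090.582640 = 26.869753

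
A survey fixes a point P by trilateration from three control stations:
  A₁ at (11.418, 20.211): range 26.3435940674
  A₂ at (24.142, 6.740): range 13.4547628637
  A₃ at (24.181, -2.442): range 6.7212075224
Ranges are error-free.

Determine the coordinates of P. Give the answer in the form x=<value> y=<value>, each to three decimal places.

eq1: (x − 11.418)² + (y − 20.211)² = 26.3435940674²
eq2: (x − 24.142)² + (y − 6.740)² = 13.4547628637²
eq3: (x − 24.181)² + (y + 2.442)² = 6.7212075224²
eq2−eq3, eq2−eq1 (x²,y² cancel):
  0.078·x − 18.364·y = 98.276374
  -25.448·x + 26.942·y = -602.362824
det = 0.078·26.942 − -18.364·-25.448 = -465.225596
x = (98.276374·26.942 − -18.364·-602.362824) / -465.225596 = 18.085911
y = (0.078·-602.362824 − 98.276374·-25.448) / -465.225596 = -5.274759

x=18.086 y=-5.275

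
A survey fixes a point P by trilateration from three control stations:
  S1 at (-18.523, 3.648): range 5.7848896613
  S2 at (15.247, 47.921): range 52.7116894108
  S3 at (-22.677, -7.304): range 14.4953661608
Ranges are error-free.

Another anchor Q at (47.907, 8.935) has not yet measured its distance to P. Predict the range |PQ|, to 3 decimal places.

60.923

eq1: (x + 18.523)² + (y − 3.648)² = 5.7848896613²
eq2: (x − 15.247)² + (y − 47.921)² = 52.7116894108²
eq3: (x + 22.677)² + (y + 7.304)² = 14.4953661608²
eq3−eq2, eq3−eq1 (x²,y² cancel):
  75.848·x + 110.450·y = -607.108055
  8.308·x + 21.904·y = -34.534620
det = 75.848·21.904 − 110.450·8.308 = 743.755992
x = (-607.108055·21.904 − 110.450·-34.534620) / 743.755992 = -12.751152
y = (75.848·-34.534620 − -607.108055·8.308) / 743.755992 = 3.259768
|P − Q| = √((-12.751152 − 47.907)² + (3.259768 − 8.935)²) = 60.923064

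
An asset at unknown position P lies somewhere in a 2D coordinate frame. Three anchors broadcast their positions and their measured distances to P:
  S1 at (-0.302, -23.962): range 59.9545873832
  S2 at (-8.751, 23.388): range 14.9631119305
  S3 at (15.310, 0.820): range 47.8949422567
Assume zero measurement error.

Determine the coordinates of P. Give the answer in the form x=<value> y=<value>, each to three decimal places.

x=-20.678 y=32.424

eq1: (x + 0.302)² + (y + 23.962)² = 59.9545873832²
eq2: (x + 8.751)² + (y − 23.388)² = 14.9631119305²
eq3: (x − 15.310)² + (y − 0.820)² = 47.8949422567²
eq2−eq1, eq2−eq3 (x²,y² cancel):
  16.898·x − 94.700·y = -3419.967727
  48.122·x − 45.136·y = -2458.540820
det = 16.898·-45.136 − -94.700·48.122 = 3794.445272
x = (-3419.967727·-45.136 − -94.700·-2458.540820) / 3794.445272 = -20.677634
y = (16.898·-2458.540820 − -3419.967727·48.122) / 3794.445272 = 32.424045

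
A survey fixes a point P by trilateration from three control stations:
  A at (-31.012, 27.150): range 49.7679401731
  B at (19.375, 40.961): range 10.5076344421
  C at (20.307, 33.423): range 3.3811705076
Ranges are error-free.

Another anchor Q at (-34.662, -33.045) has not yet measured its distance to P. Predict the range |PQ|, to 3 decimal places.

eq1: (x + 31.012)² + (y − 27.150)² = 49.7679401731²
eq2: (x − 19.375)² + (y − 40.961)² = 10.5076344421²
eq3: (x − 20.307)² + (y − 33.423)² = 3.3811705076²
eq1−eq2, eq1−eq3 (x²,y² cancel):
  100.774·x + 27.622·y = 2720.764990
  102.638·x + 12.546·y = 2296.020089
det = 100.774·12.546 − 27.622·102.638 = -1570.756232
x = (2720.764990·12.546 − 27.622·2296.020089) / -1570.756232 = 18.644490
y = (100.774·2296.020089 − 2720.764990·102.638) / -1570.756232 = 30.478789
|P − Q| = √((18.644490 − -34.662)² + (30.478789 − -33.045)²) = 82.926797

82.927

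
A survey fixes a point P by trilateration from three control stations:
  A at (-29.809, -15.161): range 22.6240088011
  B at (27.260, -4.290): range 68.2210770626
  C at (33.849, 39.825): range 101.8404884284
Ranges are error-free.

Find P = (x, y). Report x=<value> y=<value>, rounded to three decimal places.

eq1: (x + 29.809)² + (y + 15.161)² = 22.6240088011²
eq2: (x − 27.260)² + (y + 4.290)² = 68.2210770626²
eq3: (x − 33.849)² + (y − 39.825)² = 101.8404884284²
eq1−eq2, eq1−eq3 (x²,y² cancel):
  114.138·x + 21.742·y = -4499.190283
  127.316·x + 109.972·y = -8246.286285
det = 114.138·109.972 − 21.742·127.316 = 9783.879664
x = (-4499.190283·109.972 − 21.742·-8246.286285) / 9783.879664 = -32.246328
y = (114.138·-8246.286285 − -4499.190283·127.316) / 9783.879664 = -37.653337

x=-32.246 y=-37.653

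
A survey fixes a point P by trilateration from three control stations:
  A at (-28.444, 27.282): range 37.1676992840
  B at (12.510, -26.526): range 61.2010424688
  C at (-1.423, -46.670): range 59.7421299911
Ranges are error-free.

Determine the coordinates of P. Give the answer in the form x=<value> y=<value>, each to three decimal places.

eq1: (x + 28.444)² + (y − 27.282)² = 37.1676992840²
eq2: (x − 12.510)² + (y + 26.526)² = 61.2010424688²
eq3: (x + 1.423)² + (y + 46.670)² = 59.7421299911²
eq2−eq3, eq2−eq1 (x²,y² cancel):
  -27.866·x − 40.288·y = 1496.430556
  -81.908·x + 107.616·y = 3057.369613
det = -27.866·107.616 − -40.288·-81.908 = -6298.736960
x = (1496.430556·107.616 − -40.288·3057.369613) / -6298.736960 = -45.122567
y = (-27.866·3057.369613 − 1496.430556·-81.908) / -6298.736960 = -5.933407

x=-45.123 y=-5.933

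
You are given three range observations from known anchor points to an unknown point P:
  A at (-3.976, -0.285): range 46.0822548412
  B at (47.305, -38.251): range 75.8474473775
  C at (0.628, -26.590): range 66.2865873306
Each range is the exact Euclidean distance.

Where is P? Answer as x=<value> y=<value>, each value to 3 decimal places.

x=26.150 y=34.586

eq1: (x + 3.976)² + (y + 0.285)² = 46.0822548412²
eq2: (x − 47.305)² + (y + 38.251)² = 75.8474473775²
eq3: (x − 0.628)² + (y + 26.590)² = 66.2865873306²
eq1−eq2, eq1−eq3 (x²,y² cancel):
  102.562·x − 75.932·y = 55.751163
  9.208·x − 52.610·y = -1578.804766
det = 102.562·-52.610 − -75.932·9.208 = -4696.604964
x = (55.751163·-52.610 − -75.932·-1578.804766) / -4696.604964 = 26.149713
y = (102.562·-1578.804766 − 55.751163·9.208) / -4696.604964 = 34.586416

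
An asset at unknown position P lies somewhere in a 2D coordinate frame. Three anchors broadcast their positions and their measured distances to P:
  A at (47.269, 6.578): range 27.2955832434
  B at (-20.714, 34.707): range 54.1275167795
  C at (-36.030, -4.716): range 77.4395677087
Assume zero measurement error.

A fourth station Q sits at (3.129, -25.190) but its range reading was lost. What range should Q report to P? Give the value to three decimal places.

eq1: (x − 47.269)² + (y − 6.578)² = 27.2955832434²
eq2: (x + 20.714)² + (y − 34.707)² = 54.1275167795²
eq3: (x + 36.030)² + (y + 4.716)² = 77.4395677087²
eq3−eq1, eq3−eq2 (x²,y² cancel):
  166.598·x + 22.588·y = 6209.064671
  30.632·x + 78.846·y = 3380.342663
det = 166.598·78.846 − 22.588·30.632 = 12443.670292
x = (6209.064671·78.846 − 22.588·3380.342663) / 12443.670292 = 33.206017
y = (166.598·3380.342663 − 6209.064671·30.632) / 12443.670292 = 29.972046
|P − Q| = √((33.206017 − 3.129)² + (29.972046 − -25.190)²) = 62.828961

62.829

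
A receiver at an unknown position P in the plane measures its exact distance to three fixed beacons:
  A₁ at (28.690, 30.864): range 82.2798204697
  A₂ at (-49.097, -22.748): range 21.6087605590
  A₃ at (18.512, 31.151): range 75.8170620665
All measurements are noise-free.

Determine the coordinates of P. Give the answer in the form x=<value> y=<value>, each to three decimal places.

eq1: (x − 28.690)² + (y − 30.864)² = 82.2798204697²
eq2: (x + 49.097)² + (y + 22.748)² = 21.6087605590²
eq3: (x − 18.512)² + (y − 31.151)² = 75.8170620665²
eq2−eq3, eq2−eq1 (x²,y² cancel):
  135.218·x + 107.798·y = -6896.196335
  155.574·x + 107.224·y = -7455.314641
det = 135.218·107.224 − 107.798·155.574 = -2271.951220
x = (-6896.196335·107.224 − 107.798·-7455.314641) / -2271.951220 = -28.270964
y = (135.218·-7455.314641 − -6896.196335·155.574) / -2271.951220 = -28.511226

x=-28.271 y=-28.511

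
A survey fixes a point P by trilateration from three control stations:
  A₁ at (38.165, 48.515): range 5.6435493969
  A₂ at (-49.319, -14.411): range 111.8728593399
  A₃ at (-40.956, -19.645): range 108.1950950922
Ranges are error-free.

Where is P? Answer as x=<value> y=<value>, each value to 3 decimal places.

x=43.746 y=47.674

eq1: (x − 38.165)² + (y − 48.515)² = 5.6435493969²
eq2: (x + 49.319)² + (y + 14.411)² = 111.8728593399²
eq3: (x + 40.956)² + (y + 19.645)² = 108.1950950922²
eq3−eq2, eq3−eq1 (x²,y² cancel):
  -16.726·x + 10.468·y = -232.637334
  158.242·x + 136.320·y = 13421.281441
det = -16.726·136.320 − 10.468·158.242 = -3936.565576
x = (-232.637334·136.320 − 10.468·13421.281441) / -3936.565576 = 43.745517
y = (-16.726·13421.281441 − -232.637334·158.242) / -3936.565576 = 47.673880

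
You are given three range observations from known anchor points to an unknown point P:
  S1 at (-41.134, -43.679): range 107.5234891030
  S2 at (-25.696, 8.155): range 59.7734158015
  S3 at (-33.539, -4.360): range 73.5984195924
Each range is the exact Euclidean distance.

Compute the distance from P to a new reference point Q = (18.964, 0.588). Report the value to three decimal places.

eq1: (x + 41.134)² + (y + 43.679)² = 107.5234891030²
eq2: (x + 25.696)² + (y − 8.155)² = 59.7734158015²
eq3: (x + 33.539)² + (y + 4.360)² = 73.5984195924²
eq2−eq1, eq2−eq3 (x²,y² cancel):
  -30.876·x − 103.668·y = -5115.366916
  -15.686·x − 25.030·y = -1426.780450
det = -30.876·-25.030 − -103.668·-15.686 = -853.309968
x = (-5115.366916·-25.030 − -103.668·-1426.780450) / -853.309968 = 23.290296
y = (-30.876·-1426.780450 − -5115.366916·-15.686) / -853.309968 = 42.407066
|P − Q| = √((23.290296 − 18.964)² + (42.407066 − 0.588)²) = 42.042254

42.042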